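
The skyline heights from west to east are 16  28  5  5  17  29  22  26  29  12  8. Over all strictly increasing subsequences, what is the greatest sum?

Let S[i] be the best sum of a strictly increasing subsequence ending at i:
i:       1   2   3   4   5   6   7   8   9  10  11
a[i]:   16  28   5   5  17  29  22  26  29  12   8
S:      16  44   5   5  33  73  55  81 110  17  13
Maximum is 110 (e.g. 16 + 17 + 22 + 26 + 29).

110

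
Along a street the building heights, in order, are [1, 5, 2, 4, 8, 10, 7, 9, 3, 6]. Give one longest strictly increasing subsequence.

1, 2, 4, 8, 10

Patience tails give the LIS length; then backtrack through the dp parents:
1 → extends → [1]
5 → extends → [1, 5]
2 → replaces 5 → [1, 2]
4 → extends → [1, 2, 4]
8 → extends → [1, 2, 4, 8]
10 → extends → [1, 2, 4, 8, 10]
7 → replaces 8 → [1, 2, 4, 7, 10]
9 → replaces 10 → [1, 2, 4, 7, 9]
3 → replaces 4 → [1, 2, 3, 7, 9]
6 → replaces 7 → [1, 2, 3, 6, 9]
Length 5; one witness is 1, 2, 4, 8, 10.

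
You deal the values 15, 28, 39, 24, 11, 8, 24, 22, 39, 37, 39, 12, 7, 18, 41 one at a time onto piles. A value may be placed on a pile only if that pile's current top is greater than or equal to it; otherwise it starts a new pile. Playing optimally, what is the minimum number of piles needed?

5

The minimum number of non-increasing subsequences covering a sequence equals the length of its longest strictly increasing subsequence.
LIS length is 5 (e.g. 15, 28, 37, 39, 41), so 5 piles are needed.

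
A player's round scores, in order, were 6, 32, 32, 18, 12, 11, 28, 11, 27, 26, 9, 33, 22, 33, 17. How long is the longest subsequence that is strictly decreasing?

Negate each value so 'decreasing' becomes 'increasing', then run patience tails on the negated sequence:
-6 → extends → [-6]
-32 → replaces -6 → [-32]
-32 → already a tail → [-32]
-18 → extends → [-32, -18]
-12 → extends → [-32, -18, -12]
-11 → extends → [-32, -18, -12, -11]
-28 → replaces -18 → [-32, -28, -12, -11]
-11 → already a tail → [-32, -28, -12, -11]
-27 → replaces -12 → [-32, -28, -27, -11]
-26 → replaces -11 → [-32, -28, -27, -26]
-9 → extends → [-32, -28, -27, -26, -9]
-33 → replaces -32 → [-33, -28, -27, -26, -9]
-22 → replaces -9 → [-33, -28, -27, -26, -22]
-33 → already a tail → [-33, -28, -27, -26, -22]
-17 → extends → [-33, -28, -27, -26, -22, -17]
Six tails, so the longest strictly decreasing subsequence of the original has length 6.

6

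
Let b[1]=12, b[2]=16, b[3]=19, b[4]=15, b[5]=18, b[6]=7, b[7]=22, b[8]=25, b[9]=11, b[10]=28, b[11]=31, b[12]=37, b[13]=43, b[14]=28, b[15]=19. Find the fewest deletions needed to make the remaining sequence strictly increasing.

6

Fewest deletions = n − (longest strictly increasing subsequence).
i:      1  2  3  4  5  6  7  8  9 10 11 12 13 14 15
b[i]:  12 16 19 15 18  7 22 25 11 28 31 37 43 28 19
dp:     1  2  3  2  3  1  4  5  2  6  7  8  9  6  4
max dp = 9, so deletions = 15 − 9 = 6.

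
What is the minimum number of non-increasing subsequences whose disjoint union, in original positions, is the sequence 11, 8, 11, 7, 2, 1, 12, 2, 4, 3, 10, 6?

4

Place each on the leftmost legal pile:
11 → new pile 1 (tops now [11])
8 → pile 1 (tops now [8])
11 → new pile 2 (tops now [8, 11])
7 → pile 1 (tops now [7, 11])
2 → pile 1 (tops now [2, 11])
1 → pile 1 (tops now [1, 11])
12 → new pile 3 (tops now [1, 11, 12])
2 → pile 2 (tops now [1, 2, 12])
4 → pile 3 (tops now [1, 2, 4])
3 → pile 3 (tops now [1, 2, 3])
10 → new pile 4 (tops now [1, 2, 3, 10])
6 → pile 4 (tops now [1, 2, 3, 6])
Four piles.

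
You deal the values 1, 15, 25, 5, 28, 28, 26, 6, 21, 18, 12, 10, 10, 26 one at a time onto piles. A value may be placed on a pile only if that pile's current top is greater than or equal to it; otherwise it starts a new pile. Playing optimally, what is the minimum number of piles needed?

5

Place each on the leftmost legal pile:
1 → new pile 1 (tops now [1])
15 → new pile 2 (tops now [1, 15])
25 → new pile 3 (tops now [1, 15, 25])
5 → pile 2 (tops now [1, 5, 25])
28 → new pile 4 (tops now [1, 5, 25, 28])
28 → pile 4 (tops now [1, 5, 25, 28])
26 → pile 4 (tops now [1, 5, 25, 26])
6 → pile 3 (tops now [1, 5, 6, 26])
21 → pile 4 (tops now [1, 5, 6, 21])
18 → pile 4 (tops now [1, 5, 6, 18])
12 → pile 4 (tops now [1, 5, 6, 12])
10 → pile 4 (tops now [1, 5, 6, 10])
10 → pile 4 (tops now [1, 5, 6, 10])
26 → new pile 5 (tops now [1, 5, 6, 10, 26])
Five piles.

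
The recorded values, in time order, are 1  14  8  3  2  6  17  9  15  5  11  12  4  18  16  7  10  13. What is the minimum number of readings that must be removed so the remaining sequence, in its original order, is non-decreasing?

11

Fewest deletions = n − (longest non-decreasing subsequence).
Patience tails:
1 → extends → [1]
14 → extends → [1, 14]
8 → replaces 14 → [1, 8]
3 → replaces 8 → [1, 3]
2 → replaces 3 → [1, 2]
6 → extends → [1, 2, 6]
17 → extends → [1, 2, 6, 17]
9 → replaces 17 → [1, 2, 6, 9]
15 → extends → [1, 2, 6, 9, 15]
5 → replaces 6 → [1, 2, 5, 9, 15]
11 → replaces 15 → [1, 2, 5, 9, 11]
12 → extends → [1, 2, 5, 9, 11, 12]
4 → replaces 5 → [1, 2, 4, 9, 11, 12]
18 → extends → [1, 2, 4, 9, 11, 12, 18]
16 → replaces 18 → [1, 2, 4, 9, 11, 12, 16]
7 → replaces 9 → [1, 2, 4, 7, 11, 12, 16]
10 → replaces 11 → [1, 2, 4, 7, 10, 12, 16]
13 → replaces 16 → [1, 2, 4, 7, 10, 12, 13]
Longest non-decreasing subsequence has length 7, so deletions = 18 − 7 = 11.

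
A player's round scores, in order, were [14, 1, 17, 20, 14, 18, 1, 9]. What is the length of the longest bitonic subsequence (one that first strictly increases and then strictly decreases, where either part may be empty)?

5

inc[i] = longest strictly increasing subsequence ending at i; dec[i] = longest strictly decreasing subsequence starting at i:
i:      1  2  3  4  5  6  7  8
a[i]:  14  1 17 20 14 18  1  9
inc:    1  1  2  3  2  3  1  2
dec:    2  1  3  3  2  2  1  1
Best peak at i=4 (value 20): inc=3, dec=3, length 3+3−1 = 5.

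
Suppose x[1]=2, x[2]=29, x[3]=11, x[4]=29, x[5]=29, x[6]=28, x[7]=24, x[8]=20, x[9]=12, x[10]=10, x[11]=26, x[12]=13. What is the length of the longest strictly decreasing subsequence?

6

Let dp[i] be the longest strictly decreasing subsequence ending at i:
i:      1  2  3  4  5  6  7  8  9 10 11 12
x[i]:   2 29 11 29 29 28 24 20 12 10 26 13
dp:     1  1  2  1  1  2  3  4  5  6  3  5
Maximum is 6.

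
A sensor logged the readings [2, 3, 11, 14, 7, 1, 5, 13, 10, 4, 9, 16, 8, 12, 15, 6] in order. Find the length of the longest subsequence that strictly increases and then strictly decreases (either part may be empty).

9

inc[i] = longest strictly increasing subsequence ending at i; dec[i] = longest strictly decreasing subsequence starting at i:
i:      1  2  3  4  5  6  7  8  9 10 11 12 13 14 15 16
a[i]:   2  3 11 14  7  1  5 13 10  4  9 16  8 12 15  6
inc:    1  2  3  4  3  1  3  4  4  3  4  5  4  5  6  4
dec:    2  2  5  6  3  1  2  5  4  1  3  3  2  2  2  1
Best peak at i=4 (value 14): inc=4, dec=6, length 4+6−1 = 9.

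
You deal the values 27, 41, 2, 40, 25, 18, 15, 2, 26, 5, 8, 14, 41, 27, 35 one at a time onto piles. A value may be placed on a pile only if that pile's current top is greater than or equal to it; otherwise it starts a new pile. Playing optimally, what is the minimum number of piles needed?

6

Place each on the leftmost legal pile:
27 → new pile 1 (tops now [27])
41 → new pile 2 (tops now [27, 41])
2 → pile 1 (tops now [2, 41])
40 → pile 2 (tops now [2, 40])
25 → pile 2 (tops now [2, 25])
18 → pile 2 (tops now [2, 18])
15 → pile 2 (tops now [2, 15])
2 → pile 1 (tops now [2, 15])
26 → new pile 3 (tops now [2, 15, 26])
5 → pile 2 (tops now [2, 5, 26])
8 → pile 3 (tops now [2, 5, 8])
14 → new pile 4 (tops now [2, 5, 8, 14])
41 → new pile 5 (tops now [2, 5, 8, 14, 41])
27 → pile 5 (tops now [2, 5, 8, 14, 27])
35 → new pile 6 (tops now [2, 5, 8, 14, 27, 35])
Six piles.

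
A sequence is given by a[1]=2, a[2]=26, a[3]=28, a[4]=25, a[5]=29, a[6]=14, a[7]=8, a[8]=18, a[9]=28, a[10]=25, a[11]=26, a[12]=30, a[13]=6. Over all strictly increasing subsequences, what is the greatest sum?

115

Let S[i] be the best sum of a strictly increasing subsequence ending at i:
i:       1   2   3   4   5   6   7   8   9  10  11  12  13
a[i]:    2  26  28  25  29  14   8  18  28  25  26  30   6
S:       2  28  56  27  85  16  10  34  62  59  85 115   8
Maximum is 115 (e.g. 2 + 14 + 18 + 25 + 26 + 30).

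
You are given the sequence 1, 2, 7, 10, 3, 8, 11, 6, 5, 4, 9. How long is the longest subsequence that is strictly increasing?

Let dp[i] be the length of the longest such subsequence ending at index i:
i:      1  2  3  4  5  6  7  8  9 10 11
a[i]:   1  2  7 10  3  8 11  6  5  4  9
dp:     1  2  3  4  3  4  5  4  4  4  5
Maximum dp value is 5.

5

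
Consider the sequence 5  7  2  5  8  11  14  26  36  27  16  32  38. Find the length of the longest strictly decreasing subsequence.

Negate each value so 'decreasing' becomes 'increasing', then run patience tails on the negated sequence:
-5 → extends → [-5]
-7 → replaces -5 → [-7]
-2 → extends → [-7, -2]
-5 → replaces -2 → [-7, -5]
-8 → replaces -7 → [-8, -5]
-11 → replaces -8 → [-11, -5]
-14 → replaces -11 → [-14, -5]
-26 → replaces -14 → [-26, -5]
-36 → replaces -26 → [-36, -5]
-27 → replaces -5 → [-36, -27]
-16 → extends → [-36, -27, -16]
-32 → replaces -27 → [-36, -32, -16]
-38 → replaces -36 → [-38, -32, -16]
Three tails, so the longest strictly decreasing subsequence of the original has length 3.

3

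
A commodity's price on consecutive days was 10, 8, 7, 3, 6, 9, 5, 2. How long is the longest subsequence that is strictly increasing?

Track the smallest tail for each achievable length (strict):
10 → extends → [10]
8 → replaces 10 → [8]
7 → replaces 8 → [7]
3 → replaces 7 → [3]
6 → extends → [3, 6]
9 → extends → [3, 6, 9]
5 → replaces 6 → [3, 5, 9]
2 → replaces 3 → [2, 5, 9]
Three tails, so the longest strictly increasing subsequence has length 3 (e.g. 3, 6, 9).

3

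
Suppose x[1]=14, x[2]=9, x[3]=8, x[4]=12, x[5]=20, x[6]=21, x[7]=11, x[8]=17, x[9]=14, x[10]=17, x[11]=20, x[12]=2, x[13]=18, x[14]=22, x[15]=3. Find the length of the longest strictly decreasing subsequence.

Let dp[i] be the longest strictly decreasing subsequence ending at i:
i:      1  2  3  4  5  6  7  8  9 10 11 12 13 14 15
x[i]:  14  9  8 12 20 21 11 17 14 17 20  2 18 22  3
dp:     1  2  3  2  1  1  3  2  3  2  2  4  3  1  4
Maximum is 4.

4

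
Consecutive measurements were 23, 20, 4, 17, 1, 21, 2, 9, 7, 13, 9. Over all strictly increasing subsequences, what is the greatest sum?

Let S[i] be the best sum of a strictly increasing subsequence ending at i:
i:      1  2  3  4  5  6  7  8  9 10 11
a[i]:  23 20  4 17  1 21  2  9  7 13  9
S:     23 20  4 21  1 42  3 13 11 26 20
Maximum is 42 (e.g. 4 + 17 + 21).

42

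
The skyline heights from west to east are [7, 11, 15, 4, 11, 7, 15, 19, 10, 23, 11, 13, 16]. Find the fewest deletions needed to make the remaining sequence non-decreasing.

7

Fewest deletions = n − (longest non-decreasing subsequence).
Patience tails:
7 → extends → [7]
11 → extends → [7, 11]
15 → extends → [7, 11, 15]
4 → replaces 7 → [4, 11, 15]
11 → replaces 15 → [4, 11, 11]
7 → replaces 11 → [4, 7, 11]
15 → extends → [4, 7, 11, 15]
19 → extends → [4, 7, 11, 15, 19]
10 → replaces 11 → [4, 7, 10, 15, 19]
23 → extends → [4, 7, 10, 15, 19, 23]
11 → replaces 15 → [4, 7, 10, 11, 19, 23]
13 → replaces 19 → [4, 7, 10, 11, 13, 23]
16 → replaces 23 → [4, 7, 10, 11, 13, 16]
Longest non-decreasing subsequence has length 6, so deletions = 13 − 6 = 7.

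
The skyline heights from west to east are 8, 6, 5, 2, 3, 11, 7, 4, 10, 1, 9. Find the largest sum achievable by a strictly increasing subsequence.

23

Let S[i] be the best sum of a strictly increasing subsequence ending at i:
i:      1  2  3  4  5  6  7  8  9 10 11
a[i]:   8  6  5  2  3 11  7  4 10  1  9
S:      8  6  5  2  5 19 13  9 23  1 22
Maximum is 23 (e.g. 6 + 7 + 10).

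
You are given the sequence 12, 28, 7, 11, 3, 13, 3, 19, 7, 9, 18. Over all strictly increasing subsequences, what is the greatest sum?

50

Let S[i] be the best sum of a strictly increasing subsequence ending at i:
i:      1  2  3  4  5  6  7  8  9 10 11
a[i]:  12 28  7 11  3 13  3 19  7  9 18
S:     12 40  7 18  3 31  3 50 10 19 49
Maximum is 50 (e.g. 7 + 11 + 13 + 19).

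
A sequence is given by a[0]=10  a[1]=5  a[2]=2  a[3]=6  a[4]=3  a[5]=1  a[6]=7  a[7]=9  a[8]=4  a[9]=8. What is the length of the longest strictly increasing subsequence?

Track the smallest tail for each achievable length (strict):
10 → extends → [10]
5 → replaces 10 → [5]
2 → replaces 5 → [2]
6 → extends → [2, 6]
3 → replaces 6 → [2, 3]
1 → replaces 2 → [1, 3]
7 → extends → [1, 3, 7]
9 → extends → [1, 3, 7, 9]
4 → replaces 7 → [1, 3, 4, 9]
8 → replaces 9 → [1, 3, 4, 8]
Four tails, so the longest strictly increasing subsequence has length 4 (e.g. 5, 6, 7, 9).

4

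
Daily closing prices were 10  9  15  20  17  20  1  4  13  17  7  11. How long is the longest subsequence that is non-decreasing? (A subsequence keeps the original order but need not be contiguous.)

Track the smallest tail for each achievable length (allowing ties):
10 → extends → [10]
9 → replaces 10 → [9]
15 → extends → [9, 15]
20 → extends → [9, 15, 20]
17 → replaces 20 → [9, 15, 17]
20 → extends → [9, 15, 17, 20]
1 → replaces 9 → [1, 15, 17, 20]
4 → replaces 15 → [1, 4, 17, 20]
13 → replaces 17 → [1, 4, 13, 20]
17 → replaces 20 → [1, 4, 13, 17]
7 → replaces 13 → [1, 4, 7, 17]
11 → replaces 17 → [1, 4, 7, 11]
Four tails, so the longest non-decreasing subsequence has length 4 (e.g. 10, 15, 20, 20).

4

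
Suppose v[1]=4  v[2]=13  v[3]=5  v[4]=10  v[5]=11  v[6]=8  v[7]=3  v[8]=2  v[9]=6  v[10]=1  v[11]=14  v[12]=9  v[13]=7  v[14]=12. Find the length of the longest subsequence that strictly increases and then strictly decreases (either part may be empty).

inc[i] = longest strictly increasing subsequence ending at i; dec[i] = longest strictly decreasing subsequence starting at i:
i:      1  2  3  4  5  6  7  8  9 10 11 12 13 14
v[i]:   4 13  5 10 11  8  3  2  6  1 14  9  7 12
inc:    1  2  2  3  4  3  1  1  3  1  5  4  4  5
dec:    4  6  4  5  5  4  3  2  2  1  3  2  1  1
Best peak at i=5 (value 11): inc=4, dec=5, length 4+5−1 = 8.

8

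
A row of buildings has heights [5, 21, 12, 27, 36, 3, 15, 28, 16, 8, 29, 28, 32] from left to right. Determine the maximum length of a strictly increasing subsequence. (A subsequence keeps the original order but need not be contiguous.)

Track the smallest tail for each achievable length (strict):
5 → extends → [5]
21 → extends → [5, 21]
12 → replaces 21 → [5, 12]
27 → extends → [5, 12, 27]
36 → extends → [5, 12, 27, 36]
3 → replaces 5 → [3, 12, 27, 36]
15 → replaces 27 → [3, 12, 15, 36]
28 → replaces 36 → [3, 12, 15, 28]
16 → replaces 28 → [3, 12, 15, 16]
8 → replaces 12 → [3, 8, 15, 16]
29 → extends → [3, 8, 15, 16, 29]
28 → replaces 29 → [3, 8, 15, 16, 28]
32 → extends → [3, 8, 15, 16, 28, 32]
Six tails, so the longest strictly increasing subsequence has length 6 (e.g. 5, 21, 27, 28, 29, 32).

6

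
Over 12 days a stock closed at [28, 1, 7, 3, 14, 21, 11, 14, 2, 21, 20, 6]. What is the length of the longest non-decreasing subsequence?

5

Track the smallest tail for each achievable length (allowing ties):
28 → extends → [28]
1 → replaces 28 → [1]
7 → extends → [1, 7]
3 → replaces 7 → [1, 3]
14 → extends → [1, 3, 14]
21 → extends → [1, 3, 14, 21]
11 → replaces 14 → [1, 3, 11, 21]
14 → replaces 21 → [1, 3, 11, 14]
2 → replaces 3 → [1, 2, 11, 14]
21 → extends → [1, 2, 11, 14, 21]
20 → replaces 21 → [1, 2, 11, 14, 20]
6 → replaces 11 → [1, 2, 6, 14, 20]
Five tails, so the longest non-decreasing subsequence has length 5 (e.g. 1, 7, 14, 21, 21).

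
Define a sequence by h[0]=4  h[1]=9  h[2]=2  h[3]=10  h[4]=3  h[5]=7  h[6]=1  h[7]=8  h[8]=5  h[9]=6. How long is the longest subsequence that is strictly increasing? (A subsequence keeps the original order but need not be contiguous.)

4

Let dp[i] be the length of the longest such subsequence ending at index i:
i:      0  1  2  3  4  5  6  7  8  9
h[i]:   4  9  2 10  3  7  1  8  5  6
dp:     1  2  1  3  2  3  1  4  3  4
Maximum dp value is 4.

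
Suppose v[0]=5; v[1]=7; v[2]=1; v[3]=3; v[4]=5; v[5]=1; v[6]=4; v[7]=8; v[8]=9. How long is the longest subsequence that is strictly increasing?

5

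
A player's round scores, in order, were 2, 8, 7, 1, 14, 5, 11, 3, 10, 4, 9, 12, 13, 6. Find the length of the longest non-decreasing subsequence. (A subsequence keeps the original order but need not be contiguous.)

Track the smallest tail for each achievable length (allowing ties):
2 → extends → [2]
8 → extends → [2, 8]
7 → replaces 8 → [2, 7]
1 → replaces 2 → [1, 7]
14 → extends → [1, 7, 14]
5 → replaces 7 → [1, 5, 14]
11 → replaces 14 → [1, 5, 11]
3 → replaces 5 → [1, 3, 11]
10 → replaces 11 → [1, 3, 10]
4 → replaces 10 → [1, 3, 4]
9 → extends → [1, 3, 4, 9]
12 → extends → [1, 3, 4, 9, 12]
13 → extends → [1, 3, 4, 9, 12, 13]
6 → replaces 9 → [1, 3, 4, 6, 12, 13]
Six tails, so the longest non-decreasing subsequence has length 6 (e.g. 2, 3, 4, 9, 12, 13).

6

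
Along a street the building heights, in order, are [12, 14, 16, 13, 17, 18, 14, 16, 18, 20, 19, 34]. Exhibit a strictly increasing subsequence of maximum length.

12, 14, 16, 17, 18, 20, 34

Patience tails give the LIS length; then backtrack through the dp parents:
12 → extends → [12]
14 → extends → [12, 14]
16 → extends → [12, 14, 16]
13 → replaces 14 → [12, 13, 16]
17 → extends → [12, 13, 16, 17]
18 → extends → [12, 13, 16, 17, 18]
14 → replaces 16 → [12, 13, 14, 17, 18]
16 → replaces 17 → [12, 13, 14, 16, 18]
18 → already a tail → [12, 13, 14, 16, 18]
20 → extends → [12, 13, 14, 16, 18, 20]
19 → replaces 20 → [12, 13, 14, 16, 18, 19]
34 → extends → [12, 13, 14, 16, 18, 19, 34]
Length 7; one witness is 12, 14, 16, 17, 18, 20, 34.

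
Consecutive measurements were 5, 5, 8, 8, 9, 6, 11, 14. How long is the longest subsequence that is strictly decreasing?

2

Negate each value so 'decreasing' becomes 'increasing', then run patience tails on the negated sequence:
-5 → extends → [-5]
-5 → already a tail → [-5]
-8 → replaces -5 → [-8]
-8 → already a tail → [-8]
-9 → replaces -8 → [-9]
-6 → extends → [-9, -6]
-11 → replaces -9 → [-11, -6]
-14 → replaces -11 → [-14, -6]
Two tails, so the longest strictly decreasing subsequence of the original has length 2.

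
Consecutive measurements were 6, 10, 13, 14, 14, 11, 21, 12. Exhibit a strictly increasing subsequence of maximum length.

Patience tails give the LIS length; then backtrack through the dp parents:
6 → extends → [6]
10 → extends → [6, 10]
13 → extends → [6, 10, 13]
14 → extends → [6, 10, 13, 14]
14 → already a tail → [6, 10, 13, 14]
11 → replaces 13 → [6, 10, 11, 14]
21 → extends → [6, 10, 11, 14, 21]
12 → replaces 14 → [6, 10, 11, 12, 21]
Length 5; one witness is 6, 10, 13, 14, 21.

6, 10, 13, 14, 21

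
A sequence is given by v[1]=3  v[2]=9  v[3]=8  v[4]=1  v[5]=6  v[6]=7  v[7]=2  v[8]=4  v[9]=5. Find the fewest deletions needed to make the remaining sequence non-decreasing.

5

Fewest deletions = n − (longest non-decreasing subsequence).
i:     1 2 3 4 5 6 7 8 9
v[i]:  3 9 8 1 6 7 2 4 5
dp:    1 2 2 1 2 3 2 3 4
max dp = 4, so deletions = 9 − 4 = 5.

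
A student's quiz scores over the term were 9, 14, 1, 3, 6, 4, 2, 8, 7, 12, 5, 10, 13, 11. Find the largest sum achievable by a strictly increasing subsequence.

43

Let S[i] be the best sum of a strictly increasing subsequence ending at i:
i:      1  2  3  4  5  6  7  8  9 10 11 12 13 14
a[i]:   9 14  1  3  6  4  2  8  7 12  5 10 13 11
S:      9 23  1  4 10  8  3 18 17 30 13 28 43 39
Maximum is 43 (e.g. 1 + 3 + 6 + 8 + 12 + 13).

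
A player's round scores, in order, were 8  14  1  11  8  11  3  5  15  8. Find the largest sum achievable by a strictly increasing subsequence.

37

Let S[i] be the best sum of a strictly increasing subsequence ending at i:
i:      1  2  3  4  5  6  7  8  9 10
a[i]:   8 14  1 11  8 11  3  5 15  8
S:      8 22  1 19  9 20  4  9 37 17
Maximum is 37 (e.g. 8 + 14 + 15).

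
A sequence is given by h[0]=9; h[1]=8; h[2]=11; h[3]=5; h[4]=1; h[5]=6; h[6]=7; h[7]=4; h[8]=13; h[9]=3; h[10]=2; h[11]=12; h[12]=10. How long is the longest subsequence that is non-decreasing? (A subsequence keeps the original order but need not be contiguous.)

4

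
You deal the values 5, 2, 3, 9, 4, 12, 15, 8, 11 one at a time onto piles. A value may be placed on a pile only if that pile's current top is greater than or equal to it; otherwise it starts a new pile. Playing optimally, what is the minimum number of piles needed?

5

The minimum number of non-increasing subsequences covering a sequence equals the length of its longest strictly increasing subsequence.
LIS length is 5 (e.g. 2, 3, 9, 12, 15), so 5 piles are needed.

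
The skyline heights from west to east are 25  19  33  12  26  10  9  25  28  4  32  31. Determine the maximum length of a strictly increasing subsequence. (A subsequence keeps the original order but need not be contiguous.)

Track the smallest tail for each achievable length (strict):
25 → extends → [25]
19 → replaces 25 → [19]
33 → extends → [19, 33]
12 → replaces 19 → [12, 33]
26 → replaces 33 → [12, 26]
10 → replaces 12 → [10, 26]
9 → replaces 10 → [9, 26]
25 → replaces 26 → [9, 25]
28 → extends → [9, 25, 28]
4 → replaces 9 → [4, 25, 28]
32 → extends → [4, 25, 28, 32]
31 → replaces 32 → [4, 25, 28, 31]
Four tails, so the longest strictly increasing subsequence has length 4 (e.g. 25, 26, 28, 32).

4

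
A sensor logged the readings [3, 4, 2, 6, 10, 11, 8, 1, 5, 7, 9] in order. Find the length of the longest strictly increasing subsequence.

5

Let dp[i] be the length of the longest such subsequence ending at index i:
i:      1  2  3  4  5  6  7  8  9 10 11
a[i]:   3  4  2  6 10 11  8  1  5  7  9
dp:     1  2  1  3  4  5  4  1  3  4  5
Maximum dp value is 5.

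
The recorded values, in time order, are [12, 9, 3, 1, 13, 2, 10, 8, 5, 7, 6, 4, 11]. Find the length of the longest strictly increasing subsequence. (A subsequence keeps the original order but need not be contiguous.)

5

Track the smallest tail for each achievable length (strict):
12 → extends → [12]
9 → replaces 12 → [9]
3 → replaces 9 → [3]
1 → replaces 3 → [1]
13 → extends → [1, 13]
2 → replaces 13 → [1, 2]
10 → extends → [1, 2, 10]
8 → replaces 10 → [1, 2, 8]
5 → replaces 8 → [1, 2, 5]
7 → extends → [1, 2, 5, 7]
6 → replaces 7 → [1, 2, 5, 6]
4 → replaces 5 → [1, 2, 4, 6]
11 → extends → [1, 2, 4, 6, 11]
Five tails, so the longest strictly increasing subsequence has length 5 (e.g. 1, 2, 5, 7, 11).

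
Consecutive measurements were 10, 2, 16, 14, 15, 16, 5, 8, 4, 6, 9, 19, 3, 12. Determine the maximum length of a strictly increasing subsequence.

5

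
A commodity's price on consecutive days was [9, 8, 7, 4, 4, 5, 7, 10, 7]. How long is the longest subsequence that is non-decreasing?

5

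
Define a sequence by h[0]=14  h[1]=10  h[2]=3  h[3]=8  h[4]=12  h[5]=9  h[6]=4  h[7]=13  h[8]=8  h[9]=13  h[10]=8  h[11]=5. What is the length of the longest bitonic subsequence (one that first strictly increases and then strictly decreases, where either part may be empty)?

inc[i] = longest strictly increasing subsequence ending at i; dec[i] = longest strictly decreasing subsequence starting at i:
i:      0  1  2  3  4  5  6  7  8  9 10 11
h[i]:  14 10  3  8 12  9  4 13  8 13  8  5
inc:    1  1  1  2  3  3  2  4  3  4  3  3
dec:    5  4  1  2  4  3  1  3  2  3  2  1
Best peak at i=4 (value 12): inc=3, dec=4, length 3+4−1 = 6.

6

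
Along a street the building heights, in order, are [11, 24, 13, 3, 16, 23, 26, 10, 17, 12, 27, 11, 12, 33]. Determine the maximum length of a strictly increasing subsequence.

7

Let dp[i] be the length of the longest such subsequence ending at index i:
i:      1  2  3  4  5  6  7  8  9 10 11 12 13 14
a[i]:  11 24 13  3 16 23 26 10 17 12 27 11 12 33
dp:     1  2  2  1  3  4  5  2  4  3  6  3  4  7
Maximum dp value is 7.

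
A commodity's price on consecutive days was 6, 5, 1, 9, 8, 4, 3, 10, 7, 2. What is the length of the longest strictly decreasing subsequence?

Negate each value so 'decreasing' becomes 'increasing', then run patience tails on the negated sequence:
-6 → extends → [-6]
-5 → extends → [-6, -5]
-1 → extends → [-6, -5, -1]
-9 → replaces -6 → [-9, -5, -1]
-8 → replaces -5 → [-9, -8, -1]
-4 → replaces -1 → [-9, -8, -4]
-3 → extends → [-9, -8, -4, -3]
-10 → replaces -9 → [-10, -8, -4, -3]
-7 → replaces -4 → [-10, -8, -7, -3]
-2 → extends → [-10, -8, -7, -3, -2]
Five tails, so the longest strictly decreasing subsequence of the original has length 5.

5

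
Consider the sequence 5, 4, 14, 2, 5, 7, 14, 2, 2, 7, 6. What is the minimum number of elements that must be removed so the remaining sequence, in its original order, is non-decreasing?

Fewest deletions = n − (longest non-decreasing subsequence).
Patience tails:
5 → extends → [5]
4 → replaces 5 → [4]
14 → extends → [4, 14]
2 → replaces 4 → [2, 14]
5 → replaces 14 → [2, 5]
7 → extends → [2, 5, 7]
14 → extends → [2, 5, 7, 14]
2 → replaces 5 → [2, 2, 7, 14]
2 → replaces 7 → [2, 2, 2, 14]
7 → replaces 14 → [2, 2, 2, 7]
6 → replaces 7 → [2, 2, 2, 6]
Longest non-decreasing subsequence has length 4, so deletions = 11 − 4 = 7.

7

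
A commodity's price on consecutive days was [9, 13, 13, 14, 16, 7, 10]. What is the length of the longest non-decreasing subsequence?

Track the smallest tail for each achievable length (allowing ties):
9 → extends → [9]
13 → extends → [9, 13]
13 → extends → [9, 13, 13]
14 → extends → [9, 13, 13, 14]
16 → extends → [9, 13, 13, 14, 16]
7 → replaces 9 → [7, 13, 13, 14, 16]
10 → replaces 13 → [7, 10, 13, 14, 16]
Five tails, so the longest non-decreasing subsequence has length 5 (e.g. 9, 13, 13, 14, 16).

5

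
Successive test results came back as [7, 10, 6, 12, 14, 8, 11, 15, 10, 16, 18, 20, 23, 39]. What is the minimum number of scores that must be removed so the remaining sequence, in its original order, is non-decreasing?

4

Fewest deletions = n − (longest non-decreasing subsequence).
i:      1  2  3  4  5  6  7  8  9 10 11 12 13 14
a[i]:   7 10  6 12 14  8 11 15 10 16 18 20 23 39
dp:     1  2  1  3  4  2  3  5  3  6  7  8  9 10
max dp = 10, so deletions = 14 − 10 = 4.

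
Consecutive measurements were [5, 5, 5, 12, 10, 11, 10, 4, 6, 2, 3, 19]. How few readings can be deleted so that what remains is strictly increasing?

8

Fewest deletions = n − (longest strictly increasing subsequence).
Patience tails:
5 → extends → [5]
5 → already a tail → [5]
5 → already a tail → [5]
12 → extends → [5, 12]
10 → replaces 12 → [5, 10]
11 → extends → [5, 10, 11]
10 → already a tail → [5, 10, 11]
4 → replaces 5 → [4, 10, 11]
6 → replaces 10 → [4, 6, 11]
2 → replaces 4 → [2, 6, 11]
3 → replaces 6 → [2, 3, 11]
19 → extends → [2, 3, 11, 19]
Longest strictly increasing subsequence has length 4, so deletions = 12 − 4 = 8.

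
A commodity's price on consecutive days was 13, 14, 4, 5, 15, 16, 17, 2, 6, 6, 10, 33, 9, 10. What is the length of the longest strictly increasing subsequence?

Track the smallest tail for each achievable length (strict):
13 → extends → [13]
14 → extends → [13, 14]
4 → replaces 13 → [4, 14]
5 → replaces 14 → [4, 5]
15 → extends → [4, 5, 15]
16 → extends → [4, 5, 15, 16]
17 → extends → [4, 5, 15, 16, 17]
2 → replaces 4 → [2, 5, 15, 16, 17]
6 → replaces 15 → [2, 5, 6, 16, 17]
6 → already a tail → [2, 5, 6, 16, 17]
10 → replaces 16 → [2, 5, 6, 10, 17]
33 → extends → [2, 5, 6, 10, 17, 33]
9 → replaces 10 → [2, 5, 6, 9, 17, 33]
10 → replaces 17 → [2, 5, 6, 9, 10, 33]
Six tails, so the longest strictly increasing subsequence has length 6 (e.g. 13, 14, 15, 16, 17, 33).

6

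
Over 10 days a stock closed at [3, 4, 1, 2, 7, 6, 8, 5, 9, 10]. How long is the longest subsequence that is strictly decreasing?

3

Negate each value so 'decreasing' becomes 'increasing', then run patience tails on the negated sequence:
-3 → extends → [-3]
-4 → replaces -3 → [-4]
-1 → extends → [-4, -1]
-2 → replaces -1 → [-4, -2]
-7 → replaces -4 → [-7, -2]
-6 → replaces -2 → [-7, -6]
-8 → replaces -7 → [-8, -6]
-5 → extends → [-8, -6, -5]
-9 → replaces -8 → [-9, -6, -5]
-10 → replaces -9 → [-10, -6, -5]
Three tails, so the longest strictly decreasing subsequence of the original has length 3.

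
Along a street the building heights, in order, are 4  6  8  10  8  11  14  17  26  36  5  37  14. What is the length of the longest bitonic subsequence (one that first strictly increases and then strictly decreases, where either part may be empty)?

11

inc[i] = longest strictly increasing subsequence ending at i; dec[i] = longest strictly decreasing subsequence starting at i:
i:      1  2  3  4  5  6  7  8  9 10 11 12 13
a[i]:   4  6  8 10  8 11 14 17 26 36  5 37 14
inc:    1  2  3  4  3  5  6  7  8  9  2 10  6
dec:    1  2  2  3  2  2  2  2  2  2  1  2  1
Best peak at i=12 (value 37): inc=10, dec=2, length 10+2−1 = 11.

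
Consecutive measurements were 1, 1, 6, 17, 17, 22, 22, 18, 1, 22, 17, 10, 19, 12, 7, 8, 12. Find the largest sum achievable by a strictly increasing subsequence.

Let S[i] be the best sum of a strictly increasing subsequence ending at i:
i:      1  2  3  4  5  6  7  8  9 10 11 12 13 14 15 16 17
a[i]:   1  1  6 17 17 22 22 18  1 22 17 10 19 12  7  8 12
S:      1  1  7 24 24 46 46 42  1 64 24 17 61 29 14 22 34
Maximum is 64 (e.g. 1 + 6 + 17 + 18 + 22).

64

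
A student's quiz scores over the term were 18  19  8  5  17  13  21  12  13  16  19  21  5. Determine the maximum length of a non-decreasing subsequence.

6

Track the smallest tail for each achievable length (allowing ties):
18 → extends → [18]
19 → extends → [18, 19]
8 → replaces 18 → [8, 19]
5 → replaces 8 → [5, 19]
17 → replaces 19 → [5, 17]
13 → replaces 17 → [5, 13]
21 → extends → [5, 13, 21]
12 → replaces 13 → [5, 12, 21]
13 → replaces 21 → [5, 12, 13]
16 → extends → [5, 12, 13, 16]
19 → extends → [5, 12, 13, 16, 19]
21 → extends → [5, 12, 13, 16, 19, 21]
5 → replaces 12 → [5, 5, 13, 16, 19, 21]
Six tails, so the longest non-decreasing subsequence has length 6 (e.g. 8, 13, 13, 16, 19, 21).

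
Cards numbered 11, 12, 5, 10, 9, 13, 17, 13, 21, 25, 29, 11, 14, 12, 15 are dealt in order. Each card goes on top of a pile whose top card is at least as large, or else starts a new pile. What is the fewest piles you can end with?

Place each on the leftmost legal pile:
11 → new pile 1 (tops now [11])
12 → new pile 2 (tops now [11, 12])
5 → pile 1 (tops now [5, 12])
10 → pile 2 (tops now [5, 10])
9 → pile 2 (tops now [5, 9])
13 → new pile 3 (tops now [5, 9, 13])
17 → new pile 4 (tops now [5, 9, 13, 17])
13 → pile 3 (tops now [5, 9, 13, 17])
21 → new pile 5 (tops now [5, 9, 13, 17, 21])
25 → new pile 6 (tops now [5, 9, 13, 17, 21, 25])
29 → new pile 7 (tops now [5, 9, 13, 17, 21, 25, 29])
11 → pile 3 (tops now [5, 9, 11, 17, 21, 25, 29])
14 → pile 4 (tops now [5, 9, 11, 14, 21, 25, 29])
12 → pile 4 (tops now [5, 9, 11, 12, 21, 25, 29])
15 → pile 5 (tops now [5, 9, 11, 12, 15, 25, 29])
Seven piles.

7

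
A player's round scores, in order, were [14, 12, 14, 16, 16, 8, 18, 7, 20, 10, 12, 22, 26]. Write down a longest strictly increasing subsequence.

12, 14, 16, 18, 20, 22, 26

Patience tails give the LIS length; then backtrack through the dp parents:
14 → extends → [14]
12 → replaces 14 → [12]
14 → extends → [12, 14]
16 → extends → [12, 14, 16]
16 → already a tail → [12, 14, 16]
8 → replaces 12 → [8, 14, 16]
18 → extends → [8, 14, 16, 18]
7 → replaces 8 → [7, 14, 16, 18]
20 → extends → [7, 14, 16, 18, 20]
10 → replaces 14 → [7, 10, 16, 18, 20]
12 → replaces 16 → [7, 10, 12, 18, 20]
22 → extends → [7, 10, 12, 18, 20, 22]
26 → extends → [7, 10, 12, 18, 20, 22, 26]
Length 7; one witness is 12, 14, 16, 18, 20, 22, 26.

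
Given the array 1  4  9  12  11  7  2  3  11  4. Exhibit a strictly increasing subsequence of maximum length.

1, 4, 9, 12

Patience tails give the LIS length; then backtrack through the dp parents:
1 → extends → [1]
4 → extends → [1, 4]
9 → extends → [1, 4, 9]
12 → extends → [1, 4, 9, 12]
11 → replaces 12 → [1, 4, 9, 11]
7 → replaces 9 → [1, 4, 7, 11]
2 → replaces 4 → [1, 2, 7, 11]
3 → replaces 7 → [1, 2, 3, 11]
11 → already a tail → [1, 2, 3, 11]
4 → replaces 11 → [1, 2, 3, 4]
Length 4; one witness is 1, 4, 9, 12.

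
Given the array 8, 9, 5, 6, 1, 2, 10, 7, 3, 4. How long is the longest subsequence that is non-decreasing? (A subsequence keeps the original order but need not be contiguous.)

4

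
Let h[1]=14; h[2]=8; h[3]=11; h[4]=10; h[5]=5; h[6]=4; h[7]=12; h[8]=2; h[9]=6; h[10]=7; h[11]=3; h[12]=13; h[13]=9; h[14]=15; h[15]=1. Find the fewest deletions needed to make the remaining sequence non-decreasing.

Fewest deletions = n − (longest non-decreasing subsequence).
Patience tails:
14 → extends → [14]
8 → replaces 14 → [8]
11 → extends → [8, 11]
10 → replaces 11 → [8, 10]
5 → replaces 8 → [5, 10]
4 → replaces 5 → [4, 10]
12 → extends → [4, 10, 12]
2 → replaces 4 → [2, 10, 12]
6 → replaces 10 → [2, 6, 12]
7 → replaces 12 → [2, 6, 7]
3 → replaces 6 → [2, 3, 7]
13 → extends → [2, 3, 7, 13]
9 → replaces 13 → [2, 3, 7, 9]
15 → extends → [2, 3, 7, 9, 15]
1 → replaces 2 → [1, 3, 7, 9, 15]
Longest non-decreasing subsequence has length 5, so deletions = 15 − 5 = 10.

10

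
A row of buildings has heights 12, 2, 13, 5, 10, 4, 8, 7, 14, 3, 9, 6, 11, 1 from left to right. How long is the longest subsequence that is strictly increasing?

5

Track the smallest tail for each achievable length (strict):
12 → extends → [12]
2 → replaces 12 → [2]
13 → extends → [2, 13]
5 → replaces 13 → [2, 5]
10 → extends → [2, 5, 10]
4 → replaces 5 → [2, 4, 10]
8 → replaces 10 → [2, 4, 8]
7 → replaces 8 → [2, 4, 7]
14 → extends → [2, 4, 7, 14]
3 → replaces 4 → [2, 3, 7, 14]
9 → replaces 14 → [2, 3, 7, 9]
6 → replaces 7 → [2, 3, 6, 9]
11 → extends → [2, 3, 6, 9, 11]
1 → replaces 2 → [1, 3, 6, 9, 11]
Five tails, so the longest strictly increasing subsequence has length 5 (e.g. 2, 5, 8, 9, 11).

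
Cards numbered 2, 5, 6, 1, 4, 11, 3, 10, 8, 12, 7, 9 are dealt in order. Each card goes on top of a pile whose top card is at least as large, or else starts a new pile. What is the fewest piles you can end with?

5

Place each on the leftmost legal pile:
2 → new pile 1 (tops now [2])
5 → new pile 2 (tops now [2, 5])
6 → new pile 3 (tops now [2, 5, 6])
1 → pile 1 (tops now [1, 5, 6])
4 → pile 2 (tops now [1, 4, 6])
11 → new pile 4 (tops now [1, 4, 6, 11])
3 → pile 2 (tops now [1, 3, 6, 11])
10 → pile 4 (tops now [1, 3, 6, 10])
8 → pile 4 (tops now [1, 3, 6, 8])
12 → new pile 5 (tops now [1, 3, 6, 8, 12])
7 → pile 4 (tops now [1, 3, 6, 7, 12])
9 → pile 5 (tops now [1, 3, 6, 7, 9])
Five piles.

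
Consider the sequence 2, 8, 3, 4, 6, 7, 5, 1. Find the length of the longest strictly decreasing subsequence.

Negate each value so 'decreasing' becomes 'increasing', then run patience tails on the negated sequence:
-2 → extends → [-2]
-8 → replaces -2 → [-8]
-3 → extends → [-8, -3]
-4 → replaces -3 → [-8, -4]
-6 → replaces -4 → [-8, -6]
-7 → replaces -6 → [-8, -7]
-5 → extends → [-8, -7, -5]
-1 → extends → [-8, -7, -5, -1]
Four tails, so the longest strictly decreasing subsequence of the original has length 4.

4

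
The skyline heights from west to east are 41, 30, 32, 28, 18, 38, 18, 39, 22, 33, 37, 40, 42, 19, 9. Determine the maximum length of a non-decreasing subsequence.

7

Track the smallest tail for each achievable length (allowing ties):
41 → extends → [41]
30 → replaces 41 → [30]
32 → extends → [30, 32]
28 → replaces 30 → [28, 32]
18 → replaces 28 → [18, 32]
38 → extends → [18, 32, 38]
18 → replaces 32 → [18, 18, 38]
39 → extends → [18, 18, 38, 39]
22 → replaces 38 → [18, 18, 22, 39]
33 → replaces 39 → [18, 18, 22, 33]
37 → extends → [18, 18, 22, 33, 37]
40 → extends → [18, 18, 22, 33, 37, 40]
42 → extends → [18, 18, 22, 33, 37, 40, 42]
19 → replaces 22 → [18, 18, 19, 33, 37, 40, 42]
9 → replaces 18 → [9, 18, 19, 33, 37, 40, 42]
Seven tails, so the longest non-decreasing subsequence has length 7 (e.g. 18, 18, 22, 33, 37, 40, 42).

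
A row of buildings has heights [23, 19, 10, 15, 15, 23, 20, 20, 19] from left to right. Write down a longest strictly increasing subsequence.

Patience tails give the LIS length; then backtrack through the dp parents:
23 → extends → [23]
19 → replaces 23 → [19]
10 → replaces 19 → [10]
15 → extends → [10, 15]
15 → already a tail → [10, 15]
23 → extends → [10, 15, 23]
20 → replaces 23 → [10, 15, 20]
20 → already a tail → [10, 15, 20]
19 → replaces 20 → [10, 15, 19]
Length 3; one witness is 10, 15, 23.

10, 15, 23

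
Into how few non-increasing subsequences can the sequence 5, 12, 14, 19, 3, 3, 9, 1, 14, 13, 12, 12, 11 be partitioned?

Place each on the leftmost legal pile:
5 → new pile 1 (tops now [5])
12 → new pile 2 (tops now [5, 12])
14 → new pile 3 (tops now [5, 12, 14])
19 → new pile 4 (tops now [5, 12, 14, 19])
3 → pile 1 (tops now [3, 12, 14, 19])
3 → pile 1 (tops now [3, 12, 14, 19])
9 → pile 2 (tops now [3, 9, 14, 19])
1 → pile 1 (tops now [1, 9, 14, 19])
14 → pile 3 (tops now [1, 9, 14, 19])
13 → pile 3 (tops now [1, 9, 13, 19])
12 → pile 3 (tops now [1, 9, 12, 19])
12 → pile 3 (tops now [1, 9, 12, 19])
11 → pile 3 (tops now [1, 9, 11, 19])
Four piles.

4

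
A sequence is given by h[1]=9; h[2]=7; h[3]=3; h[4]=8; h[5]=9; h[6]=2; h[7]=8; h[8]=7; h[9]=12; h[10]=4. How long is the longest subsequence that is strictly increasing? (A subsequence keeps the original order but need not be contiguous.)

4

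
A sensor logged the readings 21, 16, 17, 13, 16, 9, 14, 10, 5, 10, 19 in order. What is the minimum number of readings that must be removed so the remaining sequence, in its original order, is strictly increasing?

8

Fewest deletions = n − (longest strictly increasing subsequence).
i:      1  2  3  4  5  6  7  8  9 10 11
a[i]:  21 16 17 13 16  9 14 10  5 10 19
dp:     1  1  2  1  2  1  2  2  1  2  3
max dp = 3, so deletions = 11 − 3 = 8.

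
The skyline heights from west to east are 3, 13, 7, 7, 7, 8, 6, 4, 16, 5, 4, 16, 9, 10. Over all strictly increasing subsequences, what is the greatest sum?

Let S[i] be the best sum of a strictly increasing subsequence ending at i:
i:      1  2  3  4  5  6  7  8  9 10 11 12 13 14
a[i]:   3 13  7  7  7  8  6  4 16  5  4 16  9 10
S:      3 16 10 10 10 18  9  7 34 12  7 34 27 37
Maximum is 37 (e.g. 3 + 7 + 8 + 9 + 10).

37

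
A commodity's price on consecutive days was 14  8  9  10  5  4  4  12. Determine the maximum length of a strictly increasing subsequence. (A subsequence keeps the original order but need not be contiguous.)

4

Track the smallest tail for each achievable length (strict):
14 → extends → [14]
8 → replaces 14 → [8]
9 → extends → [8, 9]
10 → extends → [8, 9, 10]
5 → replaces 8 → [5, 9, 10]
4 → replaces 5 → [4, 9, 10]
4 → already a tail → [4, 9, 10]
12 → extends → [4, 9, 10, 12]
Four tails, so the longest strictly increasing subsequence has length 4 (e.g. 8, 9, 10, 12).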